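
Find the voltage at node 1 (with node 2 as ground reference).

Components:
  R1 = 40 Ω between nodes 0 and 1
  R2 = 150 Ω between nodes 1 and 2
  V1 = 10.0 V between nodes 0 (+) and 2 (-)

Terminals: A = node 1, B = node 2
Nodal analysis, taking node 2 as the 0 V reference.
Source V1 fixes V_0 = 10 V.
KCL at each unknown node (sum of currents leaving = 0; resistances in Ω):
  Node 1: (V_1 - 10)/40 + (V_1 - 0)/150 = 0
Collecting terms: 0.03167 × V_1 = 0.25  =>  V_1 = 7.895 V
The requested potential is V_1 = 7.895 V.

Final answer: V_1 = 7.895 V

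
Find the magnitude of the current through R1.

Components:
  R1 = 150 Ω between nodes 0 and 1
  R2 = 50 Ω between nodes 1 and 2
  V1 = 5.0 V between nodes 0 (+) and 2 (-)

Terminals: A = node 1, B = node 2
Nodal analysis, taking node 2 as the 0 V reference.
Source V1 fixes V_0 = 5 V.
KCL at each unknown node (sum of currents leaving = 0; resistances in Ω):
  Node 1: (V_1 - 5)/150 + (V_1 - 0)/50 = 0
Collecting terms: 0.02667 × V_1 = 0.03333  =>  V_1 = 1.25 V
I_R1 = (V_0 - V_1)/R1 = (5 - 1.25)/150 = 0.025 A
|I_R1| = 0.025 A

Final answer: |I_R1| = 0.025 A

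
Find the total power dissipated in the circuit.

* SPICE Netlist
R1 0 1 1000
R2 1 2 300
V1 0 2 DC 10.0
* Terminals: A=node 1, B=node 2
Nodal analysis, taking node 2 as the 0 V reference.
Source V1 fixes V_0 = 10 V.
KCL at each unknown node (sum of currents leaving = 0; resistances in Ω):
  Node 1: (V_1 - 10)/1000 + (V_1 - 0)/300 = 0
Collecting terms: 0.004333 × V_1 = 0.01  =>  V_1 = 2.308 V
Power in each resistor, P = (ΔV)²/R:
  P_R1 = (10 - 2.308)²/1000 = 0.05917 W
  P_R2 = (2.308 - 0)²/300 = 0.01775 W
P_total = P_R1 + P_R2 = 0.07692 W

Final answer: 0.07692 W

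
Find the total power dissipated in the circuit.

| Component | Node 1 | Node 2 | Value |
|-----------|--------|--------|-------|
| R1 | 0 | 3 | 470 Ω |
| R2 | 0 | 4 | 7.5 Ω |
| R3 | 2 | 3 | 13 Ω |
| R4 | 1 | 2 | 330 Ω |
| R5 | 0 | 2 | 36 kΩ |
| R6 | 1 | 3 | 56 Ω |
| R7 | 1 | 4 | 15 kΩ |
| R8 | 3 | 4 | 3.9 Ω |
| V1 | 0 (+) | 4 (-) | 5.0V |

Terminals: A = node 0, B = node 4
Nodal analysis, taking node 4 as the 0 V reference.
Source V1 fixes V_0 = 5 V.
KCL at each unknown node (sum of currents leaving = 0; resistances in Ω):
  Node 1: (V_1 - V_2)/330 + (V_1 - V_3)/56 + (V_1 - 0)/15000 = 0
  Node 2: (V_2 - V_3)/13 + (V_2 - V_1)/330 + (V_2 - 5)/36000 = 0
  Node 3: (V_3 - 5)/470 + (V_3 - V_2)/13 + (V_3 - V_1)/56 + (V_3 - 0)/3.9 = 0
Collecting terms (coefficients in siemens):
  0.02095·V_1 - 0.00303·V_2 - 0.01786·V_3 = 0
  0.07998·V_2 - 0.00303·V_1 - 0.07692·V_3 = 0.0001389
  0.3533·V_3 - 0.01786·V_1 - 0.07692·V_2 = 0.01064
Solving these 3 simultaneous equations (Gaussian elimination) gives:
  V_1 = 0.04179 V, V_2 = 0.0434 V, V_3 = 0.04167 V
Power in each resistor, P = (ΔV)²/R:
  P_R1 = (5 - 0.04167)²/470 = 0.05231 W
  P_R2 = (5 - 0)²/7.5 = 3.333 W
  P_R3 = (0.0434 - 0.04167)²/13 = 0.0000002293 W
  P_R4 = (0.04179 - 0.0434)²/330 = 0.000000007849 W
  P_R5 = (5 - 0.0434)²/36000 = 0.0006824 W
  P_R6 = (0.04179 - 0.04167)²/56 = 0.0000000002449 W
  P_R7 = (0.04179 - 0)²/15000 = 0.0000001164 W
  P_R8 = (0.04167 - 0)²/3.9 = 0.0004452 W
P_total = P_R1 + P_R2 + P_R3 + P_R4 + P_R5 + P_R6 + P_R7 + P_R8 = 3.387 W

Final answer: 3.387 W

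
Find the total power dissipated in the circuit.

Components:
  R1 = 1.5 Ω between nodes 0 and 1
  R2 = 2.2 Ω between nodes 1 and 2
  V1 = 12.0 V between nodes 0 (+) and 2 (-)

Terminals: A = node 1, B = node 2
Nodal analysis, taking node 2 as the 0 V reference.
Source V1 fixes V_0 = 12 V.
KCL at each unknown node (sum of currents leaving = 0; resistances in Ω):
  Node 1: (V_1 - 12)/1.5 + (V_1 - 0)/2.2 = 0
Collecting terms: 1.121 × V_1 = 8  =>  V_1 = 7.135 V
Power in each resistor, P = (ΔV)²/R:
  P_R1 = (12 - 7.135)²/1.5 = 15.78 W
  P_R2 = (7.135 - 0)²/2.2 = 23.14 W
P_total = P_R1 + P_R2 = 38.92 W

Final answer: 38.92 W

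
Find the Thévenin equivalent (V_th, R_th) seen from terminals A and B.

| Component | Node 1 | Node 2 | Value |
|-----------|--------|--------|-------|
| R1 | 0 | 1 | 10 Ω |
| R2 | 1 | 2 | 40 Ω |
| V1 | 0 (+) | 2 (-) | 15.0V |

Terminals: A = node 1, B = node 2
Step 1 — V_th is the open-circuit voltage V_A - V_B (nothing connected across the terminals).
Nodal analysis, taking node 2 as the 0 V reference.
Source V1 fixes V_0 = 15 V.
KCL at each unknown node (sum of currents leaving = 0; resistances in Ω):
  Node 1: (V_1 - 15)/10 + (V_1 - 0)/40 = 0
Collecting terms: 0.125 × V_1 = 1.5  =>  V_1 = 12 V
V_th = V_1 - V_2 = 12 - 0 = 12 V
Step 2 — R_th: zero the source — replace V1 by a short circuit (node 2 merges into node 0) — and find the resistance seen between A (node 1) and B (node 0).
Reduce the network between node 1 (A) and node 0 (B) by series/parallel combination:
  Rp1 = R1 ‖ R2 (parallel, both between nodes 0 and 1) = 1/(1/10 + 1/40) = 8 Ω
R_th = 8 Ω

Final answer: V_th = 12 V, R_th = 8 Ω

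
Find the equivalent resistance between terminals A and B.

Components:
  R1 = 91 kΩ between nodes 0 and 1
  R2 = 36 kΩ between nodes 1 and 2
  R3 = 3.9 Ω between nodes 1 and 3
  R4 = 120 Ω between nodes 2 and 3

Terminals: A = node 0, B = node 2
Reduce the network between node 0 (A) and node 2 (B) by series/parallel combination:
  Rs1 = R3 + R4 (series, joined only at node 3) = 3.9 + 120 = 123.9 Ω
  Rp1 = R2 ‖ Rs1 (parallel, both between nodes 1 and 2) = 1/(1/36000 + 1/123.9) = 123.5 Ω
  Rs2 = R1 + Rp1 (series, joined only at node 1) = 91000 + 123.5 = 91120 Ω
R_eq = 91.12 kΩ

Final answer: 91.12 kΩ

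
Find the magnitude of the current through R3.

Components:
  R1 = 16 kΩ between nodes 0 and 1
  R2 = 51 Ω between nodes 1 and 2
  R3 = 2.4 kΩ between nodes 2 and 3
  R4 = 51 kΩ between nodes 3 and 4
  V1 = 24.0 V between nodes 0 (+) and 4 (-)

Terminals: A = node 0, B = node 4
Nodal analysis, taking node 4 as the 0 V reference.
Source V1 fixes V_0 = 24 V.
KCL at each unknown node (sum of currents leaving = 0; resistances in Ω):
  Node 1: (V_1 - 24)/16000 + (V_1 - V_2)/51 = 0
  Node 2: (V_2 - V_1)/51 + (V_2 - V_3)/2400 = 0
  Node 3: (V_3 - V_2)/2400 + (V_3 - 0)/51000 = 0
Collecting terms (coefficients in siemens):
  0.01967·V_1 - 0.01961·V_2 = 0.0015
  0.02002·V_2 - 0.01961·V_1 - 0.0004167·V_3 = 0
  0.0004363·V_3 - 0.0004167·V_2 = 0
Solving these 3 simultaneous equations (Gaussian elimination) gives:
  V_1 = 18.47 V, V_2 = 18.45 V, V_3 = 17.62 V
I_R3 = (V_2 - V_3)/R3 = (18.45 - 17.62)/2400 = 0.0003456 A
|I_R3| = 0.0003456 A

Final answer: |I_R3| = 0.0003456 A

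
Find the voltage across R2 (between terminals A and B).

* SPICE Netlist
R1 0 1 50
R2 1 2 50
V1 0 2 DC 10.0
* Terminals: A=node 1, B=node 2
R1 and R2 are in series across V1 (node 0 → node 1 → node 2), and the output A–B is taken across R2, so this is a voltage divider.
Series current: I = V1/(R1 + R2) = 10/(50 + 50) = 10/100 = 0.1 A
V_R2 = I × R2 = V1 × R2/(R1 + R2) = 10 × 50/100 = 5 V

Final answer: 5 V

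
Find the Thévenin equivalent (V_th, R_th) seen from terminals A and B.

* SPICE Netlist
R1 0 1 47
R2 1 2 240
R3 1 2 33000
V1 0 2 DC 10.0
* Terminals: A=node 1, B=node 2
Step 1 — V_th is the open-circuit voltage V_A - V_B (nothing connected across the terminals).
Nodal analysis, taking node 2 as the 0 V reference.
Source V1 fixes V_0 = 10 V.
KCL at each unknown node (sum of currents leaving = 0; resistances in Ω):
  Node 1: (V_1 - 10)/47 + (V_1 - 0)/240 + (V_1 - 0)/33000 = 0
Collecting terms: 0.02547 × V_1 = 0.2128  =>  V_1 = 8.352 V
V_th = V_1 - V_2 = 8.352 - 0 = 8.352 V
Step 2 — R_th: zero the source — replace V1 by a short circuit (node 2 merges into node 0) — and find the resistance seen between A (node 1) and B (node 0).
Reduce the network between node 1 (A) and node 0 (B) by series/parallel combination:
  Rp1 = R1 ‖ R2 ‖ R3 (parallel, all between nodes 0 and 1) = 1/(1/47 + 1/240 + 1/33000) = 39.26 Ω
R_th = 39.26 Ω

Final answer: V_th = 8.352 V, R_th = 39.26 Ω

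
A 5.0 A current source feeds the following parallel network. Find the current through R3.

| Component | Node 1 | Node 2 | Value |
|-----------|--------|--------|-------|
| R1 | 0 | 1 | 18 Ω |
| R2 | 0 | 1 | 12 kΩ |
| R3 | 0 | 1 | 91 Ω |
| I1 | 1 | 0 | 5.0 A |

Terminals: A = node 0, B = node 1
All resistors sit directly between nodes 0 and 1, so they are in parallel and share one voltage V; the full source current 5 A splits among them.
1/R_par = 1/18 + 1/12000 + 1/91 = 0.06663 S  =>  R_par = 15.01 Ω
V = I × R_par = 5 × 15.01 = 75.04 V
I_R3 = V/R3 = 75.04/91 = 0.8247 A

Final answer: 0.8247 A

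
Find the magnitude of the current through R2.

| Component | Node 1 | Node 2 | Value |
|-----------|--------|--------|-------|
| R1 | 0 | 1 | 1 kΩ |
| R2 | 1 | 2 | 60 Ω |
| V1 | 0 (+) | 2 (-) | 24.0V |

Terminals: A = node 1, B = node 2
Nodal analysis, taking node 2 as the 0 V reference.
Source V1 fixes V_0 = 24 V.
KCL at each unknown node (sum of currents leaving = 0; resistances in Ω):
  Node 1: (V_1 - 24)/1000 + (V_1 - 0)/60 = 0
Collecting terms: 0.01767 × V_1 = 0.024  =>  V_1 = 1.358 V
I_R2 = (V_1 - V_2)/R2 = (1.358 - 0)/60 = 0.02264 A
|I_R2| = 0.02264 A

Final answer: |I_R2| = 0.02264 A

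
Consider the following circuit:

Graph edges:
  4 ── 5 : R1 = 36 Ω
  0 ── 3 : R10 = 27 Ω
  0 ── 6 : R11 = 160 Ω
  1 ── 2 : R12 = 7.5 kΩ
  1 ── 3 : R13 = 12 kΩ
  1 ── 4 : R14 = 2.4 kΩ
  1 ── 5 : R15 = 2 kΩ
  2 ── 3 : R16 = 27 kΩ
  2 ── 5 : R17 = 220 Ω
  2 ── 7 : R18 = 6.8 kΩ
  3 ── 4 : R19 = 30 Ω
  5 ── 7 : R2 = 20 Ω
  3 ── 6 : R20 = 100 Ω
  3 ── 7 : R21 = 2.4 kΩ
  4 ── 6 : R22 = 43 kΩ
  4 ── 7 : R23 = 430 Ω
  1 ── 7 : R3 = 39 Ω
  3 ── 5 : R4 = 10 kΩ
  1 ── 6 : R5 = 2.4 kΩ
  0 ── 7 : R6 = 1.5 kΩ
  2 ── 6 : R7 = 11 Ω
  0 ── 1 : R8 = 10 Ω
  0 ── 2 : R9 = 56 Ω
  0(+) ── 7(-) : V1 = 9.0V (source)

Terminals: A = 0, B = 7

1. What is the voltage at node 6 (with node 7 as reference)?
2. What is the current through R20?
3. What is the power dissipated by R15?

Nodal analysis, taking node 7 as the 0 V reference.
Source V1 fixes V_0 = 9 V.
KCL at each unknown node (sum of currents leaving = 0; resistances in Ω):
  Node 1: (V_1 - 0)/39 + (V_1 - V_6)/2400 + (V_1 - 9)/10 + (V_1 - V_2)/7500 + (V_1 - V_3)/12000 + (V_1 - V_4)/2400 + (V_1 - V_5)/2000 = 0
  Node 2: (V_2 - V_6)/11 + (V_2 - 9)/56 + (V_2 - V_1)/7500 + (V_2 - V_3)/27000 + (V_2 - V_5)/220 + (V_2 - 0)/6800 = 0
  Node 3: (V_3 - V_5)/10000 + (V_3 - 9)/27 + (V_3 - V_1)/12000 + (V_3 - V_2)/27000 + (V_3 - V_4)/30 + (V_3 - V_6)/100 + (V_3 - 0)/2400 = 0
  Node 4: (V_4 - V_5)/36 + (V_4 - V_1)/2400 + (V_4 - V_3)/30 + (V_4 - V_6)/43000 + (V_4 - 0)/430 = 0
  Node 5: (V_5 - V_4)/36 + (V_5 - 0)/20 + (V_5 - V_3)/10000 + (V_5 - V_1)/2000 + (V_5 - V_2)/220 = 0
  Node 6: (V_6 - V_1)/2400 + (V_6 - V_2)/11 + (V_6 - 9)/160 + (V_6 - V_3)/100 + (V_6 - V_4)/43000 = 0
Collecting terms (coefficients in siemens):
  0.1272·V_1 - 0.0001333·V_2 - 0.00008333·V_3 - 0.0004167·V_4 - 0.0005·V_5 - 0.0004167·V_6 = 0.9
  0.1136·V_2 - 0.0001333·V_1 - 0.00003704·V_3 - 0.004545·V_5 - 0.09091·V_6 = 0.1607
  0.08101·V_3 - 0.00008333·V_1 - 0.00003704·V_2 - 0.03333·V_4 - 0.0001·V_5 - 0.01·V_6 = 0.3333
  0.06388·V_4 - 0.0004167·V_1 - 0.03333·V_3 - 0.02778·V_5 - 0.00002326·V_6 = 0
  0.08292·V_5 - 0.0005·V_1 - 0.004545·V_2 - 0.0001·V_3 - 0.02778·V_4 = 0
  0.1076·V_6 - 0.0004167·V_1 - 0.09091·V_2 - 0.01·V_3 - 0.00002326·V_4 = 0.05625
Solving these 6 simultaneous equations (Gaussian elimination) gives:
  V_1 = 7.136 V, V_2 = 7.594 V, V_3 = 6.932 V, V_4 = 4.53 V
  V_5 = 1.985 V, V_6 = 7.612 V
Part 1:
  Read off the nodal solution: V_6 = 7.612 V
Part 2:
  I_R20 = (V_3 - V_6)/R20 = (6.932 - 7.612)/100 = -0.006803 A
  Magnitude: I_R20 = 0.006803 A
Part 3:
  I_R15 = (V_1 - V_5)/R15 = (7.136 - 1.985)/2000 = 0.002575 A
  P_R15 = I_R15² × R15 = (0.002575)² × 2000 = 0.01327 W

Final answers:
1. V_6 = 7.612 V
2. I_R20 = 0.006803 A
3. P_R15 = 0.01327 W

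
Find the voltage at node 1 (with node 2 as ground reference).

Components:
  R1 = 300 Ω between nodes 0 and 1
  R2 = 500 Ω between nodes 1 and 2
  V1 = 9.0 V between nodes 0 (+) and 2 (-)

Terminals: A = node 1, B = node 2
Nodal analysis, taking node 2 as the 0 V reference.
Source V1 fixes V_0 = 9 V.
KCL at each unknown node (sum of currents leaving = 0; resistances in Ω):
  Node 1: (V_1 - 9)/300 + (V_1 - 0)/500 = 0
Collecting terms: 0.005333 × V_1 = 0.03  =>  V_1 = 5.625 V
The requested potential is V_1 = 5.625 V.

Final answer: V_1 = 5.625 V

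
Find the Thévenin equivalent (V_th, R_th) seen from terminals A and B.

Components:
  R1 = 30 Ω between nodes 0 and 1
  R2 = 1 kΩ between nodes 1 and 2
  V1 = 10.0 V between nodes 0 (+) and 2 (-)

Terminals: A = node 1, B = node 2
Step 1 — V_th is the open-circuit voltage V_A - V_B (nothing connected across the terminals).
Nodal analysis, taking node 2 as the 0 V reference.
Source V1 fixes V_0 = 10 V.
KCL at each unknown node (sum of currents leaving = 0; resistances in Ω):
  Node 1: (V_1 - 10)/30 + (V_1 - 0)/1000 = 0
Collecting terms: 0.03433 × V_1 = 0.3333  =>  V_1 = 9.709 V
V_th = V_1 - V_2 = 9.709 - 0 = 9.709 V
Step 2 — R_th: zero the source — replace V1 by a short circuit (node 2 merges into node 0) — and find the resistance seen between A (node 1) and B (node 0).
Reduce the network between node 1 (A) and node 0 (B) by series/parallel combination:
  Rp1 = R1 ‖ R2 (parallel, both between nodes 0 and 1) = 1/(1/30 + 1/1000) = 29.13 Ω
R_th = 29.13 Ω

Final answer: V_th = 9.709 V, R_th = 29.13 Ω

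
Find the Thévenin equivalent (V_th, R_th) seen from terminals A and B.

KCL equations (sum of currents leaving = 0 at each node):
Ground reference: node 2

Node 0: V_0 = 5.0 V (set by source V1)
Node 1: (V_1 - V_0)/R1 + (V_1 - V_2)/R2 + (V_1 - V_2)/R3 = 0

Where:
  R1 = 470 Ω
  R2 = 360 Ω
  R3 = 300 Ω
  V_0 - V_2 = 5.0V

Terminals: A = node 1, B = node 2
Step 1 — V_th is the open-circuit voltage V_A - V_B (nothing connected across the terminals).
Nodal analysis, taking node 2 as the 0 V reference.
Source V1 fixes V_0 = 5 V.
KCL at each unknown node (sum of currents leaving = 0; resistances in Ω):
  Node 1: (V_1 - 5)/470 + (V_1 - 0)/360 + (V_1 - 0)/300 = 0
Collecting terms: 0.008239 × V_1 = 0.01064  =>  V_1 = 1.291 V
V_th = V_1 - V_2 = 1.291 - 0 = 1.291 V
Step 2 — R_th: zero the source — replace V1 by a short circuit (node 2 merges into node 0) — and find the resistance seen between A (node 1) and B (node 0).
Reduce the network between node 1 (A) and node 0 (B) by series/parallel combination:
  Rp1 = R1 ‖ R2 ‖ R3 (parallel, all between nodes 0 and 1) = 1/(1/470 + 1/360 + 1/300) = 121.4 Ω
R_th = 121.4 Ω

Final answer: V_th = 1.291 V, R_th = 121.4 Ω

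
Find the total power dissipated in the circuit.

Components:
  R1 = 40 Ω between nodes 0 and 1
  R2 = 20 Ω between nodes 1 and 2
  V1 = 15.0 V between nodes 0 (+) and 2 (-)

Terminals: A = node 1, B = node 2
Nodal analysis, taking node 2 as the 0 V reference.
Source V1 fixes V_0 = 15 V.
KCL at each unknown node (sum of currents leaving = 0; resistances in Ω):
  Node 1: (V_1 - 15)/40 + (V_1 - 0)/20 = 0
Collecting terms: 0.075 × V_1 = 0.375  =>  V_1 = 5 V
Power in each resistor, P = (ΔV)²/R:
  P_R1 = (15 - 5)²/40 = 2.5 W
  P_R2 = (5 - 0)²/20 = 1.25 W
P_total = P_R1 + P_R2 = 3.75 W

Final answer: 3.75 W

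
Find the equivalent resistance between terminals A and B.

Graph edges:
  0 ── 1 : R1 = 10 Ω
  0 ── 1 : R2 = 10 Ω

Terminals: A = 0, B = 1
Reduce the network between node 0 (A) and node 1 (B) by series/parallel combination:
  Rp1 = R1 ‖ R2 (parallel, both between nodes 0 and 1) = 1/(1/10 + 1/10) = 5 Ω
R_eq = 5 Ω

Final answer: 5 Ω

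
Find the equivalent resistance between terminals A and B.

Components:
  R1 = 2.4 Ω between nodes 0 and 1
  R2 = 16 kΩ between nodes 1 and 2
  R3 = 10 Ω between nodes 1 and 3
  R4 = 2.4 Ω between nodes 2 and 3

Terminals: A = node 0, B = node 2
Reduce the network between node 0 (A) and node 2 (B) by series/parallel combination:
  Rs1 = R3 + R4 (series, joined only at node 3) = 10 + 2.4 = 12.4 Ω
  Rp1 = R2 ‖ Rs1 (parallel, both between nodes 1 and 2) = 1/(1/16000 + 1/12.4) = 12.39 Ω
  Rs2 = R1 + Rp1 (series, joined only at node 1) = 2.4 + 12.39 = 14.79 Ω
R_eq = 14.79 Ω

Final answer: 14.79 Ω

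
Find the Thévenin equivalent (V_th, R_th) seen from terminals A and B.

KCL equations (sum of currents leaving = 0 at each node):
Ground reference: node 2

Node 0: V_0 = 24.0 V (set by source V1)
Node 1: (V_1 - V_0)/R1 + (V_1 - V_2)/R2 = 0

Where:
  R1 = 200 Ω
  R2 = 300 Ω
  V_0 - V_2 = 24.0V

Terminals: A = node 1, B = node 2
Step 1 — V_th is the open-circuit voltage V_A - V_B (nothing connected across the terminals).
Nodal analysis, taking node 2 as the 0 V reference.
Source V1 fixes V_0 = 24 V.
KCL at each unknown node (sum of currents leaving = 0; resistances in Ω):
  Node 1: (V_1 - 24)/200 + (V_1 - 0)/300 = 0
Collecting terms: 0.008333 × V_1 = 0.12  =>  V_1 = 14.4 V
V_th = V_1 - V_2 = 14.4 - 0 = 14.4 V
Step 2 — R_th: zero the source — replace V1 by a short circuit (node 2 merges into node 0) — and find the resistance seen between A (node 1) and B (node 0).
Reduce the network between node 1 (A) and node 0 (B) by series/parallel combination:
  Rp1 = R1 ‖ R2 (parallel, both between nodes 0 and 1) = 1/(1/200 + 1/300) = 120 Ω
R_th = 120 Ω

Final answer: V_th = 14.4 V, R_th = 120 Ω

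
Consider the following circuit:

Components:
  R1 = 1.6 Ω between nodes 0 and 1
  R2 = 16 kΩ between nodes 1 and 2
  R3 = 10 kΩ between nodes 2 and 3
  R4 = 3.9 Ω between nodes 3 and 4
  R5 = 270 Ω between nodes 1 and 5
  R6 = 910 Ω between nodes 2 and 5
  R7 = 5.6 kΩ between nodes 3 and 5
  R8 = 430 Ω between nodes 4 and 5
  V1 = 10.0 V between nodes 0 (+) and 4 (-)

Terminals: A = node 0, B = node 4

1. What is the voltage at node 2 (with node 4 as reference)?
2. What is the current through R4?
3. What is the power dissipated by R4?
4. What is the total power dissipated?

Nodal analysis, taking node 4 as the 0 V reference.
Source V1 fixes V_0 = 10 V.
KCL at each unknown node (sum of currents leaving = 0; resistances in Ω):
  Node 1: (V_1 - 10)/1.6 + (V_1 - V_2)/16000 + (V_1 - V_5)/270 = 0
  Node 2: (V_2 - V_1)/16000 + (V_2 - V_3)/10000 + (V_2 - V_5)/910 = 0
  Node 3: (V_3 - V_2)/10000 + (V_3 - 0)/3.9 + (V_3 - V_5)/5600 = 0
  Node 5: (V_5 - V_1)/270 + (V_5 - V_2)/910 + (V_5 - V_3)/5600 + (V_5 - 0)/430 = 0
Collecting terms (coefficients in siemens):
  0.6288·V_1 - 0.0000625·V_2 - 0.003704·V_5 = 6.25
  0.001261·V_2 - 0.0000625·V_1 - 0.0001·V_3 - 0.001099·V_5 = 0
  0.2567·V_3 - 0.0001·V_2 - 0.0001786·V_5 = 0
  0.007307·V_5 - 0.003704·V_1 - 0.001099·V_2 - 0.0001786·V_3 = 0
Solving these 4 simultaneous equations (Gaussian elimination) gives:
  V_1 = 9.975 V, V_2 = 5.639 V, V_3 = 0.006304 V, V_5 = 5.905 V
Part 1:
  Read off the nodal solution: V_2 = 5.639 V
Part 2:
  I_R4 = (V_3 - V_4)/R4 = (0.006304 - 0)/3.9 = 0.001617 A
  Magnitude: I_R4 = 0.001617 A
Part 3:
  I_R4 = (V_3 - V_4)/R4 = (0.006304 - 0)/3.9 = 0.001617 A
  P_R4 = I_R4² × R4 = (0.001617)² × 3.9 = 0.00001019 W
Part 4:
  Power in each resistor, P = (ΔV)²/R:
    P_R1 = (10 - 9.975)²/1.6 = 0.0003769 W
    P_R2 = (9.975 - 5.639)²/16000 = 0.001175 W
    P_R3 = (5.639 - 0.006304)²/10000 = 0.003172 W
    P_R4 = (0.006304 - 0)²/3.9 = 0.00001019 W
    P_R5 = (9.975 - 5.905)²/270 = 0.06138 W
    P_R6 = (5.639 - 5.905)²/910 = 0.00007769 W
    P_R7 = (0.006304 - 5.905)²/5600 = 0.006213 W
    P_R8 = (0 - 5.905)²/430 = 0.08108 W
  P_total = P_R1 + P_R2 + P_R3 + P_R4 + P_R5 + P_R6 + P_R7 + P_R8 = 0.1535 W

Final answers:
1. V_2 = 5.639 V
2. I_R4 = 0.001617 A
3. P_R4 = 1.019e-05 W
4. P_total = 0.1535 W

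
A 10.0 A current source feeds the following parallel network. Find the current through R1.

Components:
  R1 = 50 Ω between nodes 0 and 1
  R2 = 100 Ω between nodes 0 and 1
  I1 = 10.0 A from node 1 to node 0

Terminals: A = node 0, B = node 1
All resistors sit directly between nodes 0 and 1, so they are in parallel and share one voltage V; the full source current 10 A splits among them.
1/R_par = 1/50 + 1/100 = 0.03 S  =>  R_par = 33.33 Ω
V = I × R_par = 10 × 33.33 = 333.3 V
I_R1 = V/R1 = 333.3/50 = 6.667 A

Final answer: 6.667 A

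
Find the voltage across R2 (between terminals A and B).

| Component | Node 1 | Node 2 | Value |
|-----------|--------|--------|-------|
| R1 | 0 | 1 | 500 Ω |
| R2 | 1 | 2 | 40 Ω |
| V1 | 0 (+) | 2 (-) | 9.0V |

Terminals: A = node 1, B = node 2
R1 and R2 are in series across V1 (node 0 → node 1 → node 2), and the output A–B is taken across R2, so this is a voltage divider.
Series current: I = V1/(R1 + R2) = 9/(500 + 40) = 9/540 = 0.01667 A
V_R2 = I × R2 = V1 × R2/(R1 + R2) = 9 × 40/540 = 0.6667 V

Final answer: 0.6667 V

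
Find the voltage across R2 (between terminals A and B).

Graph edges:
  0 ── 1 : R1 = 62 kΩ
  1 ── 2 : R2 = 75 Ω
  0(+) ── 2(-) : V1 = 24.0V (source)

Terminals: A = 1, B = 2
R1 and R2 are in series across V1 (node 0 → node 1 → node 2), and the output A–B is taken across R2, so this is a voltage divider.
Series current: I = V1/(R1 + R2) = 24/(62000 + 75) = 24/62080 = 0.0003866 A
V_R2 = I × R2 = V1 × R2/(R1 + R2) = 24 × 75/62080 = 0.029 V

Final answer: 0.029 V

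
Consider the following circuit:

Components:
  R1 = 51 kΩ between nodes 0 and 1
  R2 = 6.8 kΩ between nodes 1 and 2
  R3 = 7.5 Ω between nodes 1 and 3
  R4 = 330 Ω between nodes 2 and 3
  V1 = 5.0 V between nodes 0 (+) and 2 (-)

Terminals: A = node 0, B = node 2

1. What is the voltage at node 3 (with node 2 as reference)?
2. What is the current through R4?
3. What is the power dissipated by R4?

Nodal analysis, taking node 2 as the 0 V reference.
Source V1 fixes V_0 = 5 V.
KCL at each unknown node (sum of currents leaving = 0; resistances in Ω):
  Node 1: (V_1 - 5)/51000 + (V_1 - 0)/6800 + (V_1 - V_3)/7.5 = 0
  Node 3: (V_3 - V_1)/7.5 + (V_3 - 0)/330 = 0
Collecting terms (coefficients in siemens):
  0.1335·V_1 - 0.1333·V_3 = 0.00009804
  0.1364·V_3 - 0.1333·V_1 = 0
Determinant D = (0.1335)(0.1364) - (-0.1333)(-0.1333) = 0.0004268
V_1 = [(0.00009804)(0.1364) - (-0.1333)(0)]/D = 0.03133 V
V_3 = [(0.1335)(0) - (0.00009804)(-0.1333)]/D = 0.03063 V
Part 1:
  Read off the nodal solution: V_3 = 0.03063 V
Part 2:
  I_R4 = (V_2 - V_3)/R4 = (0 - 0.03063)/330 = -0.00009282 A
  Magnitude: I_R4 = 0.00009282 A
Part 3:
  I_R4 = (V_2 - V_3)/R4 = (0 - 0.03063)/330 = -0.00009282 A
  P_R4 = I_R4² × R4 = (-0.00009282)² × 330 = 0.000002843 W

Final answers:
1. V_3 = 0.03063 V
2. I_R4 = 9.282e-05 A
3. P_R4 = 2.843e-06 W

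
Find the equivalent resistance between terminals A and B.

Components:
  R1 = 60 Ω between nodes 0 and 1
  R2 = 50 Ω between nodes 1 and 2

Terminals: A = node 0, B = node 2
Reduce the network between node 0 (A) and node 2 (B) by series/parallel combination:
  Rs1 = R1 + R2 (series, joined only at node 1) = 60 + 50 = 110 Ω
R_eq = 110 Ω

Final answer: 110 Ω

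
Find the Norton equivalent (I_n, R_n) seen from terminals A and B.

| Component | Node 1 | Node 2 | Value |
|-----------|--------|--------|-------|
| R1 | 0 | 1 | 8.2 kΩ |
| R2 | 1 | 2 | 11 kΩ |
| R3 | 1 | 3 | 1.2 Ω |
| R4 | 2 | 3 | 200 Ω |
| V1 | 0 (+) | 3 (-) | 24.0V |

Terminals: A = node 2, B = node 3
Find the Thévenin equivalent first; then I_n = V_th/R_th and R_n = R_th.
Step 1 — V_th is the open-circuit voltage V_A - V_B (nothing connected across the terminals).
Nodal analysis, taking node 3 as the 0 V reference.
Source V1 fixes V_0 = 24 V.
KCL at each unknown node (sum of currents leaving = 0; resistances in Ω):
  Node 1: (V_1 - 24)/8200 + (V_1 - V_2)/11000 + (V_1 - 0)/1.2 = 0
  Node 2: (V_2 - V_1)/11000 + (V_2 - 0)/200 = 0
Collecting terms (coefficients in siemens):
  0.8335·V_1 - 0.00009091·V_2 = 0.002927
  0.005091·V_2 - 0.00009091·V_1 = 0
Determinant D = (0.8335)(0.005091) - (-0.00009091)(-0.00009091) = 0.004243
V_1 = [(0.002927)(0.005091) - (-0.00009091)(0)]/D = 0.003511 V
V_2 = [(0.8335)(0) - (0.002927)(-0.00009091)]/D = 0.0000627 V
V_th = V_2 - V_3 = 0.0000627 - 0 = 0.0000627 V
Step 2 — R_th: zero the source — replace V1 by a short circuit (node 3 merges into node 0) — and find the resistance seen between A (node 2) and B (node 0).
Reduce the network between node 2 (A) and node 0 (B) by series/parallel combination:
  Rp1 = R1 ‖ R3 (parallel, both between nodes 0 and 1) = 1/(1/8200 + 1/1.2) = 1.2 Ω
  Rs1 = R2 + Rp1 (series, joined only at node 1) = 11000 + 1.2 = 11000 Ω
  Rp2 = R4 ‖ Rs1 (parallel, both between nodes 0 and 2) = 1/(1/200 + 1/11000) = 196.4 Ω
R_th = 196.4 Ω
I_n = V_th/R_th = 0.0000627/196.4 = 0.0000003192 A, and R_n = R_th = 196.4 Ω

Final answer: I_n = 3.192e-07 A, R_n = 196.4 Ω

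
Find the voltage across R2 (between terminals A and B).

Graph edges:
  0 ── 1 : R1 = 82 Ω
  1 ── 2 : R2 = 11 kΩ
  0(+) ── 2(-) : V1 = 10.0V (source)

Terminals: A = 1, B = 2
R1 and R2 are in series across V1 (node 0 → node 1 → node 2), and the output A–B is taken across R2, so this is a voltage divider.
Series current: I = V1/(R1 + R2) = 10/(82 + 11000) = 10/11080 = 0.0009024 A
V_R2 = I × R2 = V1 × R2/(R1 + R2) = 10 × 11000/11080 = 9.926 V

Final answer: 9.926 V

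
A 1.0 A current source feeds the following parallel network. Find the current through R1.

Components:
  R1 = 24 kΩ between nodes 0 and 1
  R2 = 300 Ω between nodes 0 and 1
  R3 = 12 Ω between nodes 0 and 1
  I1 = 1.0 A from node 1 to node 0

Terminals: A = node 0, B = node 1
All resistors sit directly between nodes 0 and 1, so they are in parallel and share one voltage V; the full source current 1 A splits among them.
1/R_par = 1/24000 + 1/300 + 1/12 = 0.08671 S  =>  R_par = 11.53 Ω
V = I × R_par = 1 × 11.53 = 11.53 V
I_R1 = V/R1 = 11.53/24000 = 0.0004805 A

Final answer: 0.0004805 A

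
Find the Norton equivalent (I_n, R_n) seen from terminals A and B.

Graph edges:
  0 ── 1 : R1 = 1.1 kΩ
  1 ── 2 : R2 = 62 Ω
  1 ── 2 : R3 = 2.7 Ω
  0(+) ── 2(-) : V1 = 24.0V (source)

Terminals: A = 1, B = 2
Find the Thévenin equivalent first; then I_n = V_th/R_th and R_n = R_th.
Step 1 — V_th is the open-circuit voltage V_A - V_B (nothing connected across the terminals).
Nodal analysis, taking node 2 as the 0 V reference.
Source V1 fixes V_0 = 24 V.
KCL at each unknown node (sum of currents leaving = 0; resistances in Ω):
  Node 1: (V_1 - 24)/1100 + (V_1 - 0)/62 + (V_1 - 0)/2.7 = 0
Collecting terms: 0.3874 × V_1 = 0.02182  =>  V_1 = 0.05632 V
V_th = V_1 - V_2 = 0.05632 - 0 = 0.05632 V
Step 2 — R_th: zero the source — replace V1 by a short circuit (node 2 merges into node 0) — and find the resistance seen between A (node 1) and B (node 0).
Reduce the network between node 1 (A) and node 0 (B) by series/parallel combination:
  Rp1 = R1 ‖ R2 ‖ R3 (parallel, all between nodes 0 and 1) = 1/(1/1100 + 1/62 + 1/2.7) = 2.581 Ω
R_th = 2.581 Ω
I_n = V_th/R_th = 0.05632/2.581 = 0.02182 A, and R_n = R_th = 2.581 Ω

Final answer: I_n = 0.02182 A, R_n = 2.581 Ω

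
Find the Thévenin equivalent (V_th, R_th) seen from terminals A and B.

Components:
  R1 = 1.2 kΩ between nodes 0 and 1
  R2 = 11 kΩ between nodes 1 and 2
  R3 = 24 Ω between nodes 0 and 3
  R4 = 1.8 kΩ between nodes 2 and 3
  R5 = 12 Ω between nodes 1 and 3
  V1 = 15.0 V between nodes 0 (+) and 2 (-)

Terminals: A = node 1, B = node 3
Step 1 — V_th is the open-circuit voltage V_A - V_B (nothing connected across the terminals).
Nodal analysis, taking node 2 as the 0 V reference.
Source V1 fixes V_0 = 15 V.
KCL at each unknown node (sum of currents leaving = 0; resistances in Ω):
  Node 1: (V_1 - 15)/1200 + (V_1 - 0)/11000 + (V_1 - V_3)/12 = 0
  Node 3: (V_3 - 15)/24 + (V_3 - 0)/1800 + (V_3 - V_1)/12 = 0
Collecting terms (coefficients in siemens):
  0.08426·V_1 - 0.08333·V_3 = 0.0125
  0.1256·V_3 - 0.08333·V_1 = 0.625
Determinant D = (0.08426)(0.1256) - (-0.08333)(-0.08333) = 0.003635
V_1 = [(0.0125)(0.1256) - (-0.08333)(0.625)]/D = 14.76 V
V_3 = [(0.08426)(0.625) - (0.0125)(-0.08333)]/D = 14.78 V
V_th = V_1 - V_3 = 14.76 - 14.78 = -0.01372 V
Step 2 — R_th: zero the source — replace V1 by a short circuit (node 2 merges into node 0) — and find the resistance seen between A (node 1) and B (node 3).
Reduce the network between node 1 (A) and node 3 (B) by series/parallel combination:
  Rp1 = R1 ‖ R2 (parallel, both between nodes 0 and 1) = 1/(1/1200 + 1/11000) = 1082 Ω
  Rp2 = R3 ‖ R4 (parallel, both between nodes 0 and 3) = 1/(1/24 + 1/1800) = 23.68 Ω
  Rs1 = Rp1 + Rp2 (series, joined only at node 0) = 1082 + 23.68 = 1106 Ω
  Rp3 = R5 ‖ Rs1 (parallel, both between nodes 1 and 3) = 1/(1/12 + 1/1106) = 11.87 Ω
R_th = 11.87 Ω

Final answer: V_th = -0.01372 V, R_th = 11.87 Ω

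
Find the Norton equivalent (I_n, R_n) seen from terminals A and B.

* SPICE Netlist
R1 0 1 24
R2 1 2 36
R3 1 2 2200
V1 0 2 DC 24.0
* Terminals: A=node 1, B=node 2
Find the Thévenin equivalent first; then I_n = V_th/R_th and R_n = R_th.
Step 1 — V_th is the open-circuit voltage V_A - V_B (nothing connected across the terminals).
Nodal analysis, taking node 2 as the 0 V reference.
Source V1 fixes V_0 = 24 V.
KCL at each unknown node (sum of currents leaving = 0; resistances in Ω):
  Node 1: (V_1 - 24)/24 + (V_1 - 0)/36 + (V_1 - 0)/2200 = 0
Collecting terms: 0.0699 × V_1 = 1  =>  V_1 = 14.31 V
V_th = V_1 - V_2 = 14.31 - 0 = 14.31 V
Step 2 — R_th: zero the source — replace V1 by a short circuit (node 2 merges into node 0) — and find the resistance seen between A (node 1) and B (node 0).
Reduce the network between node 1 (A) and node 0 (B) by series/parallel combination:
  Rp1 = R1 ‖ R2 ‖ R3 (parallel, all between nodes 0 and 1) = 1/(1/24 + 1/36 + 1/2200) = 14.31 Ω
R_th = 14.31 Ω
I_n = V_th/R_th = 14.31/14.31 = 1 A, and R_n = R_th = 14.31 Ω

Final answer: I_n = 1 A, R_n = 14.31 Ω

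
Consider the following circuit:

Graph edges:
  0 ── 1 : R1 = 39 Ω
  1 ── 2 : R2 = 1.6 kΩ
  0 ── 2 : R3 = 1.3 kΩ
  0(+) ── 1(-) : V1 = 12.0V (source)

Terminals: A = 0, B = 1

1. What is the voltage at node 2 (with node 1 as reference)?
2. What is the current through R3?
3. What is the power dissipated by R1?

Nodal analysis, taking node 1 as the 0 V reference.
Source V1 fixes V_0 = 12 V.
KCL at each unknown node (sum of currents leaving = 0; resistances in Ω):
  Node 2: (V_2 - 0)/1600 + (V_2 - 12)/1300 = 0
Collecting terms: 0.001394 × V_2 = 0.009231  =>  V_2 = 6.621 V
Part 1:
  Read off the nodal solution: V_2 = 6.621 V
Part 2:
  I_R3 = (V_0 - V_2)/R3 = (12 - 6.621)/1300 = 0.004138 A
  Magnitude: I_R3 = 0.004138 A
Part 3:
  I_R1 = (V_0 - V_1)/R1 = (12 - 0)/39 = 0.3077 A
  P_R1 = I_R1² × R1 = (0.3077)² × 39 = 3.692 W

Final answers:
1. V_2 = 6.621 V
2. I_R3 = 0.004138 A
3. P_R1 = 3.692 W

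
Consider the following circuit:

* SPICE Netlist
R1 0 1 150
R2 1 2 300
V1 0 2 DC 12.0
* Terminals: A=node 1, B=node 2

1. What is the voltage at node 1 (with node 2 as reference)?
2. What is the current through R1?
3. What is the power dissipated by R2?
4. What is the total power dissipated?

Nodal analysis, taking node 2 as the 0 V reference.
Source V1 fixes V_0 = 12 V.
KCL at each unknown node (sum of currents leaving = 0; resistances in Ω):
  Node 1: (V_1 - 12)/150 + (V_1 - 0)/300 = 0
Collecting terms: 0.01 × V_1 = 0.08  =>  V_1 = 8 V
Part 1:
  Read off the nodal solution: V_1 = 8 V
Part 2:
  I_R1 = (V_0 - V_1)/R1 = (12 - 8)/150 = 0.02667 A
  Magnitude: I_R1 = 0.02667 A
Part 3:
  I_R2 = (V_1 - V_2)/R2 = (8 - 0)/300 = 0.02667 A
  P_R2 = I_R2² × R2 = (0.02667)² × 300 = 0.2133 W
Part 4:
  Power in each resistor, P = (ΔV)²/R:
    P_R1 = (12 - 8)²/150 = 0.1067 W
    P_R2 = (8 - 0)²/300 = 0.2133 W
  P_total = P_R1 + P_R2 = 0.32 W

Final answers:
1. V_1 = 8 V
2. I_R1 = 0.02667 A
3. P_R2 = 0.2133 W
4. P_total = 0.32 W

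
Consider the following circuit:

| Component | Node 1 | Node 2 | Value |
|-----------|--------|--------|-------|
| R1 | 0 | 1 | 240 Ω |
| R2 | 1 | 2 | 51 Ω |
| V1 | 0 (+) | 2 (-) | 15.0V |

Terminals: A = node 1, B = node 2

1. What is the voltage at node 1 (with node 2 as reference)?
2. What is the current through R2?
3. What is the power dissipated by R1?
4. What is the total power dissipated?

Nodal analysis, taking node 2 as the 0 V reference.
Source V1 fixes V_0 = 15 V.
KCL at each unknown node (sum of currents leaving = 0; resistances in Ω):
  Node 1: (V_1 - 15)/240 + (V_1 - 0)/51 = 0
Collecting terms: 0.02377 × V_1 = 0.0625  =>  V_1 = 2.629 V
Part 1:
  Read off the nodal solution: V_1 = 2.629 V
Part 2:
  I_R2 = (V_1 - V_2)/R2 = (2.629 - 0)/51 = 0.05155 A
  Magnitude: I_R2 = 0.05155 A
Part 3:
  I_R1 = (V_0 - V_1)/R1 = (15 - 2.629)/240 = 0.05155 A
  P_R1 = I_R1² × R1 = (0.05155)² × 240 = 0.6377 W
Part 4:
  Power in each resistor, P = (ΔV)²/R:
    P_R1 = (15 - 2.629)²/240 = 0.6377 W
    P_R2 = (2.629 - 0)²/51 = 0.1355 W
  P_total = P_R1 + P_R2 = 0.7732 W

Final answers:
1. V_1 = 2.629 V
2. I_R2 = 0.05155 A
3. P_R1 = 0.6377 W
4. P_total = 0.7732 W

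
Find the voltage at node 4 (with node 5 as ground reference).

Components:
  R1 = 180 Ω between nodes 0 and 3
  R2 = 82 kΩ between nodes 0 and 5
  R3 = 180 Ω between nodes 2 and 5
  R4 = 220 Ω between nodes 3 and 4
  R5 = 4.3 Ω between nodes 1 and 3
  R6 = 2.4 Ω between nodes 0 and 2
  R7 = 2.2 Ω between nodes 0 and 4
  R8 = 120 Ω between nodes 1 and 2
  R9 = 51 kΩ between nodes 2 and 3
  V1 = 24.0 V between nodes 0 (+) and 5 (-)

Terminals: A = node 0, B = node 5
Nodal analysis, taking node 5 as the 0 V reference.
Source V1 fixes V_0 = 24 V.
KCL at each unknown node (sum of currents leaving = 0; resistances in Ω):
  Node 1: (V_1 - V_3)/4.3 + (V_1 - V_2)/120 = 0
  Node 2: (V_2 - 0)/180 + (V_2 - 24)/2.4 + (V_2 - V_1)/120 + (V_2 - V_3)/51000 = 0
  Node 3: (V_3 - 24)/180 + (V_3 - V_4)/220 + (V_3 - V_1)/4.3 + (V_3 - V_2)/51000 = 0
  Node 4: (V_4 - V_3)/220 + (V_4 - 24)/2.2 = 0
Collecting terms (coefficients in siemens):
  0.2409·V_1 - 0.008333·V_2 - 0.2326·V_3 = 0
  0.4306·V_2 - 0.008333·V_1 - 0.00001961·V_3 = 10
  0.2427·V_3 - 0.2326·V_1 - 0.00001961·V_2 - 0.004545·V_4 = 0.1333
  0.4591·V_4 - 0.004545·V_3 = 10.91
Solving these 4 simultaneous equations (Gaussian elimination) gives:
  V_1 = 23.85 V, V_2 = 23.69 V, V_3 = 23.86 V, V_4 = 24 V
The requested potential is V_4 = 24 V.

Final answer: V_4 = 24 V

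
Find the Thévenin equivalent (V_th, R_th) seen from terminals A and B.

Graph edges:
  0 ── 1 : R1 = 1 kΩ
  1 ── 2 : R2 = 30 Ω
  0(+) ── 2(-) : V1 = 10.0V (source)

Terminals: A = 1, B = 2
Step 1 — V_th is the open-circuit voltage V_A - V_B (nothing connected across the terminals).
Nodal analysis, taking node 2 as the 0 V reference.
Source V1 fixes V_0 = 10 V.
KCL at each unknown node (sum of currents leaving = 0; resistances in Ω):
  Node 1: (V_1 - 10)/1000 + (V_1 - 0)/30 = 0
Collecting terms: 0.03433 × V_1 = 0.01  =>  V_1 = 0.2913 V
V_th = V_1 - V_2 = 0.2913 - 0 = 0.2913 V
Step 2 — R_th: zero the source — replace V1 by a short circuit (node 2 merges into node 0) — and find the resistance seen between A (node 1) and B (node 0).
Reduce the network between node 1 (A) and node 0 (B) by series/parallel combination:
  Rp1 = R1 ‖ R2 (parallel, both between nodes 0 and 1) = 1/(1/1000 + 1/30) = 29.13 Ω
R_th = 29.13 Ω

Final answer: V_th = 0.2913 V, R_th = 29.13 Ω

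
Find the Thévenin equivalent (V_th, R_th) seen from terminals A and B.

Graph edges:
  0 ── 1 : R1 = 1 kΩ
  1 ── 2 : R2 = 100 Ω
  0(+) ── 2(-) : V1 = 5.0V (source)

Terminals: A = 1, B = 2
Step 1 — V_th is the open-circuit voltage V_A - V_B (nothing connected across the terminals).
Nodal analysis, taking node 2 as the 0 V reference.
Source V1 fixes V_0 = 5 V.
KCL at each unknown node (sum of currents leaving = 0; resistances in Ω):
  Node 1: (V_1 - 5)/1000 + (V_1 - 0)/100 = 0
Collecting terms: 0.011 × V_1 = 0.005  =>  V_1 = 0.4545 V
V_th = V_1 - V_2 = 0.4545 - 0 = 0.4545 V
Step 2 — R_th: zero the source — replace V1 by a short circuit (node 2 merges into node 0) — and find the resistance seen between A (node 1) and B (node 0).
Reduce the network between node 1 (A) and node 0 (B) by series/parallel combination:
  Rp1 = R1 ‖ R2 (parallel, both between nodes 0 and 1) = 1/(1/1000 + 1/100) = 90.91 Ω
R_th = 90.91 Ω

Final answer: V_th = 0.4545 V, R_th = 90.91 Ω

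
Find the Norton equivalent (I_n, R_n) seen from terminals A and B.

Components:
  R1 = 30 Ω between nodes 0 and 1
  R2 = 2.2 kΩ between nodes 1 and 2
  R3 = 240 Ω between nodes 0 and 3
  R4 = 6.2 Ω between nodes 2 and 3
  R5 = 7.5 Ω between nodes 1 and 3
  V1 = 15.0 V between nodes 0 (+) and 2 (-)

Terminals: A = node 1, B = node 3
Find the Thévenin equivalent first; then I_n = V_th/R_th and R_n = R_th.
Step 1 — V_th is the open-circuit voltage V_A - V_B (nothing connected across the terminals).
Nodal analysis, taking node 2 as the 0 V reference.
Source V1 fixes V_0 = 15 V.
KCL at each unknown node (sum of currents leaving = 0; resistances in Ω):
  Node 1: (V_1 - 15)/30 + (V_1 - 0)/2200 + (V_1 - V_3)/7.5 = 0
  Node 3: (V_3 - 15)/240 + (V_3 - 0)/6.2 + (V_3 - V_1)/7.5 = 0
Collecting terms (coefficients in siemens):
  0.1671·V_1 - 0.1333·V_3 = 0.5
  0.2988·V_3 - 0.1333·V_1 = 0.0625
Determinant D = (0.1671)(0.2988) - (-0.1333)(-0.1333) = 0.03216
V_1 = [(0.5)(0.2988) - (-0.1333)(0.0625)]/D = 4.905 V
V_3 = [(0.1671)(0.0625) - (0.5)(-0.1333)]/D = 2.398 V
V_th = V_1 - V_3 = 4.905 - 2.398 = 2.507 V
Step 2 — R_th: zero the source — replace V1 by a short circuit (node 2 merges into node 0) — and find the resistance seen between A (node 1) and B (node 3).
Reduce the network between node 1 (A) and node 3 (B) by series/parallel combination:
  Rp1 = R1 ‖ R2 (parallel, both between nodes 0 and 1) = 1/(1/30 + 1/2200) = 29.6 Ω
  Rp2 = R3 ‖ R4 (parallel, both between nodes 0 and 3) = 1/(1/240 + 1/6.2) = 6.044 Ω
  Rs1 = Rp1 + Rp2 (series, joined only at node 0) = 29.6 + 6.044 = 35.64 Ω
  Rp3 = R5 ‖ Rs1 (parallel, both between nodes 1 and 3) = 1/(1/7.5 + 1/35.64) = 6.196 Ω
R_th = 6.196 Ω
I_n = V_th/R_th = 2.507/6.196 = 0.4046 A, and R_n = R_th = 6.196 Ω

Final answer: I_n = 0.4046 A, R_n = 6.196 Ω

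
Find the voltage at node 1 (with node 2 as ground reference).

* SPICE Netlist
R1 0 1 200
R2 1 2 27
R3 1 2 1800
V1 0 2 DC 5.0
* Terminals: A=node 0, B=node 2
Nodal analysis, taking node 2 as the 0 V reference.
Source V1 fixes V_0 = 5 V.
KCL at each unknown node (sum of currents leaving = 0; resistances in Ω):
  Node 1: (V_1 - 5)/200 + (V_1 - 0)/27 + (V_1 - 0)/1800 = 0
Collecting terms: 0.04259 × V_1 = 0.025  =>  V_1 = 0.587 V
The requested potential is V_1 = 0.587 V.

Final answer: V_1 = 0.587 V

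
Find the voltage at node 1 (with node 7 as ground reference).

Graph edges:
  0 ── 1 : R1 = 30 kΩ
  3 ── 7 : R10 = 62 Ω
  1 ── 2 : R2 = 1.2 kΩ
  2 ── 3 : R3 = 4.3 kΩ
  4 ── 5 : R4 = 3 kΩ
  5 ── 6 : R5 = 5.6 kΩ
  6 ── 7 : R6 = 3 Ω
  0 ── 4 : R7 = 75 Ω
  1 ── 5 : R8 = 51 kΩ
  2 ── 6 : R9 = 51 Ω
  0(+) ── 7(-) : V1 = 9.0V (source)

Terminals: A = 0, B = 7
Nodal analysis, taking node 7 as the 0 V reference.
Source V1 fixes V_0 = 9 V.
KCL at each unknown node (sum of currents leaving = 0; resistances in Ω):
  Node 1: (V_1 - 9)/30000 + (V_1 - V_2)/1200 + (V_1 - V_5)/51000 = 0
  Node 2: (V_2 - V_1)/1200 + (V_2 - V_3)/4300 + (V_2 - V_6)/51 = 0
  Node 3: (V_3 - V_2)/4300 + (V_3 - 0)/62 = 0
  Node 4: (V_4 - V_5)/3000 + (V_4 - 9)/75 = 0
  Node 5: (V_5 - V_4)/3000 + (V_5 - V_6)/5600 + (V_5 - V_1)/51000 = 0
  Node 6: (V_6 - V_5)/5600 + (V_6 - 0)/3 + (V_6 - V_2)/51 = 0
Collecting terms (coefficients in siemens):
  0.0008863·V_1 - 0.0008333·V_2 - 0.00001961·V_5 = 0.0003
  0.02067·V_2 - 0.0008333·V_1 - 0.0002326·V_3 - 0.01961·V_6 = 0
  0.01636·V_3 - 0.0002326·V_2 = 0
  0.01367·V_4 - 0.0003333·V_5 = 0.12
  0.0005315·V_5 - 0.00001961·V_1 - 0.0003333·V_4 - 0.0001786·V_6 = 0
  0.3531·V_6 - 0.01961·V_2 - 0.0001786·V_5 = 0
Solving these 6 simultaneous equations (Gaussian elimination) gives:
  V_1 = 0.4847 V, V_2 = 0.02347 V, V_3 = 0.0003336 V, V_4 = 8.917 V
  V_5 = 5.612 V, V_6 = 0.004141 V
The requested potential is V_1 = 0.4847 V.

Final answer: V_1 = 0.4847 V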